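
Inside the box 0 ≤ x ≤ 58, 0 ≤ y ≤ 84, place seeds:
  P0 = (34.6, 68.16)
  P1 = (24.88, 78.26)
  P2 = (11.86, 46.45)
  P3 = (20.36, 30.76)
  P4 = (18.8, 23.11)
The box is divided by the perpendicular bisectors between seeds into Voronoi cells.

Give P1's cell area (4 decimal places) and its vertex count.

1. box [0,58]×[0,84]: [(0, 0) (58, 0) (58, 84) (0, 84)]
2. ⊥bis P1·P0 via (29.74,73.21): [(0, 44.5889) (40.9518, 84) (0, 84)]  |A|=806.9777
3. ⊥bis P1·P2 via (18.37,62.355): [(0, 69.8739) (18.4336, 62.329) (40.9518, 84) (0, 84)]  |A|=573.9311
4. ⊥bis P1·P3 via (22.62,54.51): [(0, 69.8739) (18.4336, 62.329) (40.9518, 84) (0, 84)]  |A|=573.9311
5. ⊥bis P1·P4 via (21.84,50.685): [(0, 69.8739) (18.4336, 62.329) (40.9518, 84) (0, 84)]  |A|=573.9311
6. canonical 4-gon: [(0, 69.8739) (18.4336, 62.329) (40.9518, 84) (0, 84)]
7. shoelace: 573.9311

Area of P1's cell: 573.9311 (4 vertices)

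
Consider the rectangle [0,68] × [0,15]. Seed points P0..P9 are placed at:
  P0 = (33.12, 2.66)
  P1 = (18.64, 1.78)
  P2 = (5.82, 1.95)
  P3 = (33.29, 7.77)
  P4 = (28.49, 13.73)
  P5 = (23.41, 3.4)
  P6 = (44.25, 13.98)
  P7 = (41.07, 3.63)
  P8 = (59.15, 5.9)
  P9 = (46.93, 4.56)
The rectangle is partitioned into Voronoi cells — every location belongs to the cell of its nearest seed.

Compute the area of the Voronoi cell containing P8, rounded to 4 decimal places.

Area of P8's cell: 223.4347

1. box [0,68]×[0,15]: [(0, 0) (68, 0) (68, 15) (0, 15)]
2. ⊥bis P8·P0 via (46.135,4.28): [(46.6677, 0) (68, 0) (68, 15) (44.8007, 15)]  |A|=333.987
3. ⊥bis P8·P1 via (38.895,3.84): [(46.6677, 0) (68, 0) (68, 15) (44.8007, 15)]  |A|=333.987
4. ⊥bis P8·P2 via (32.485,3.925): [(46.6677, 0) (68, 0) (68, 15) (44.8007, 15)]  |A|=333.987
5. ⊥bis P8·P3 via (46.22,6.835): [(46.0719, 4.7869) (46.6677, 0) (68, 0) (68, 15) (46.8104, 15)]  |A|=323.724
6. ⊥bis P8·P4 via (43.82,9.815): [(46.0719, 4.7869) (46.6677, 0) (68, 0) (68, 15) (46.8104, 15)]  |A|=323.724
7. ⊥bis P8·P5 via (41.28,4.65): [(46.0719, 4.7869) (46.6677, 0) (68, 0) (68, 15) (46.8104, 15)]  |A|=323.724
8. ⊥bis P8·P6 via (51.7,9.94): [(46.6009, 0.537) (46.6677, 0) (68, 0) (68, 15) (54.4439, 15)]  |A|=264.2514
9. ⊥bis P8·P7 via (50.11,4.765): [(49.8813, 6.5863) (50.7083, 0) (68, 0) (68, 15) (54.4439, 15)]  |A|=249.8625
10. ⊥bis P8·P9 via (53.04,5.23): [(52.385, 11.2032) (53.6135, 0) (68, 0) (68, 15) (54.4439, 15)]  |A|=223.4347
11. canonical 5-gon: [(52.385, 11.2032) (53.6135, 0) (68, 0) (68, 15) (54.4439, 15)]
12. shoelace: 223.4347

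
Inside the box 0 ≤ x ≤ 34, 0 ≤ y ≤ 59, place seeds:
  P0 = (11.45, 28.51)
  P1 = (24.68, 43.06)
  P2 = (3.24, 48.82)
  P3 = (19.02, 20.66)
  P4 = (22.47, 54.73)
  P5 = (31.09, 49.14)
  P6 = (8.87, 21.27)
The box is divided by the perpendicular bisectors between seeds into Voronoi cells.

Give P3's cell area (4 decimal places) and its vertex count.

1. box [0,34]×[0,59]: [(0, 0) (34, 0) (34, 59) (0, 59)]
2. ⊥bis P3·P0 via (15.235,24.585): [(0, 9.8934) (0, 0) (34, 0) (34, 42.6807)]  |A|=893.7595
3. ⊥bis P3·P1 via (21.85,31.86): [(22.5862, 31.674) (0, 9.8934) (0, 0) (34, 0) (34, 28.79)]  |A|=814.4865
4. ⊥bis P3·P2 via (11.13,34.74): [(22.5862, 31.674) (0, 9.8934) (0, 0) (34, 0) (34, 28.79)]  |A|=814.4865
5. ⊥bis P3·P4 via (20.745,37.695): [(22.5862, 31.674) (0, 9.8934) (0, 0) (34, 0) (34, 28.79)]  |A|=814.4865
6. ⊥bis P3·P5 via (25.055,34.9): [(22.5862, 31.674) (0, 9.8934) (0, 0) (34, 0) (34, 28.79)]  |A|=814.4865
7. ⊥bis P3·P6 via (13.945,20.965): [(22.5862, 31.674) (14.0966, 23.4872) (12.685, 0) (34, 0) (34, 28.79)]  |A|=595.787
8. canonical 5-gon: [(22.5862, 31.674) (14.0966, 23.4872) (12.685, 0) (34, 0) (34, 28.79)]
9. shoelace: 595.787

Area of P3's cell: 595.7870 (5 vertices)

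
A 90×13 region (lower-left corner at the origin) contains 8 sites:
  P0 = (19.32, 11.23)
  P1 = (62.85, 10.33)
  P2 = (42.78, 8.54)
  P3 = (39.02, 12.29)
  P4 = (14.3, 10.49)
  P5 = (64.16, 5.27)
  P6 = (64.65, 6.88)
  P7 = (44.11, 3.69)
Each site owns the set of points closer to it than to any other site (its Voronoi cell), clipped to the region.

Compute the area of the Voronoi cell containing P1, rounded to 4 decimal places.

1. box [0,90]×[0,13]: [(0, 0) (90, 0) (90, 13) (0, 13)]
2. ⊥bis P1·P0 via (41.085,10.78): [(40.8621, 0) (90, 0) (90, 13) (41.1309, 13)]  |A|=637.0454
3. ⊥bis P1·P2 via (52.815,9.435): [(53.6565, 0) (90, 0) (90, 13) (52.497, 13)]  |A|=480.002
4. ⊥bis P1·P3 via (50.935,11.31): [(53.6565, 0) (90, 0) (90, 13) (52.497, 13)]  |A|=480.002
5. ⊥bis P1·P4 via (38.575,10.41): [(53.6565, 0) (90, 0) (90, 13) (52.497, 13)]  |A|=480.002
6. ⊥bis P1·P5 via (63.505,7.8): [(53.1988, 5.1318) (83.5905, 13) (52.497, 13)]  |A|=122.3249
7. ⊥bis P1·P6 via (63.75,8.605): [(53.1988, 5.1318) (60.9287, 7.133) (72.1737, 13) (52.497, 13)]  |A|=88.8339
8. ⊥bis P1·P7 via (53.48,7.01): [(52.8803, 8.7024) (54.0659, 5.3563) (60.9287, 7.133) (72.1737, 13) (52.497, 13)]  |A|=87.25
9. canonical 5-gon: [(52.8803, 8.7024) (54.0659, 5.3563) (60.9287, 7.133) (72.1737, 13) (52.497, 13)]
10. shoelace: 87.25

Area of P1's cell: 87.2500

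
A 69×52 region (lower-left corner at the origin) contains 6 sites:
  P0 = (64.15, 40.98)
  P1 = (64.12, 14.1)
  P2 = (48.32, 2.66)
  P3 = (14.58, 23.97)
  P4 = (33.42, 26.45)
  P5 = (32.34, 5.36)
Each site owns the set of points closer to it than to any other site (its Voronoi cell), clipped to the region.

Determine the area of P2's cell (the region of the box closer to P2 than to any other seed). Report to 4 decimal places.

Area of P2's cell: 259.8215

1. box [0,69]×[0,52]: [(0, 0) (69, 0) (69, 52) (0, 52)]
2. ⊥bis P2·P0 via (56.235,21.82): [(0, 45.0507) (0, 0) (69, 0) (69, 16.5468)]  |A|=2125.1126
3. ⊥bis P2·P1 via (56.22,8.38): [(42.3296, 27.5643) (0, 45.0507) (0, 0) (62.2875, 0)]  |A|=1811.9456
4. ⊥bis P2·P3 via (31.45,13.315): [(42.3296, 27.5643) (40.8388, 28.1802) (23.0403, 0) (62.2875, 0)]  |A|=567.3979
5. ⊥bis P2·P4 via (40.87,14.555): [(48.3548, 19.2428) (26.5806, 5.6054) (23.0403, 0) (62.2875, 0)]  |A|=414.4992
6. ⊥bis P2·P5 via (40.33,4.01): [(48.3548, 19.2428) (42.2586, 15.4247) (39.6525, 0) (62.2875, 0)]  |A|=259.8215
7. canonical 4-gon: [(48.3548, 19.2428) (42.2586, 15.4247) (39.6525, 0) (62.2875, 0)]
8. shoelace: 259.8215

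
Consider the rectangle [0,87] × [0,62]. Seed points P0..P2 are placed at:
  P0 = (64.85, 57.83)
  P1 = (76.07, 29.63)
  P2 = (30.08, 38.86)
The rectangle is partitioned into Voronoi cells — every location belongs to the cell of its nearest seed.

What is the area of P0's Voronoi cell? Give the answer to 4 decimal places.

Area of P0's cell: 781.4744

1. box [0,87]×[0,62]: [(0, 0) (87, 0) (87, 62) (0, 62)]
2. ⊥bis P0·P1 via (70.46,43.73): [(0, 15.6959) (87, 50.3108) (87, 62) (0, 62)]  |A|=2522.7075
3. ⊥bis P0·P2 via (47.465,48.345): [(53.6351, 37.0358) (87, 50.3108) (87, 62) (40.015, 62)]  |A|=781.4744
4. canonical 4-gon: [(53.6351, 37.0358) (87, 50.3108) (87, 62) (40.015, 62)]
5. shoelace: 781.4744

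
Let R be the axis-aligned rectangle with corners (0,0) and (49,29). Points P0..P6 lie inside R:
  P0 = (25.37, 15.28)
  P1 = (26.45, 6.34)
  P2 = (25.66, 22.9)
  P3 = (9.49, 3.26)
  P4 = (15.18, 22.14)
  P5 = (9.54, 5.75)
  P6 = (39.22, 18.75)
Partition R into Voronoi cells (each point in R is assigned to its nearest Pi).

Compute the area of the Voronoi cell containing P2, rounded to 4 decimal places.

Area of P2's cell: 130.3010

1. box [0,49]×[0,29]: [(0, 0) (49, 0) (49, 29) (0, 29)]
2. ⊥bis P2·P0 via (25.515,19.09): [(0, 20.061) (49, 18.1962) (49, 29) (0, 29)]  |A|=483.6972
3. ⊥bis P2·P1 via (26.055,14.62): [(0, 20.061) (49, 18.1962) (49, 29) (0, 29)]  |A|=483.6972
4. ⊥bis P2·P3 via (17.575,13.08): [(0, 27.5498) (9.5367, 19.6981) (49, 18.1962) (49, 29) (0, 29)]  |A|=447.988
5. ⊥bis P2·P4 via (20.42,22.52): [(20.6553, 19.2749) (49, 18.1962) (49, 29) (19.9501, 29)]  |A|=294.3709
6. ⊥bis P2·P5 via (17.6,14.325): [(20.6553, 19.2749) (49, 18.1962) (49, 29) (19.9501, 29)]  |A|=294.3709
7. ⊥bis P2·P6 via (32.44,20.825): [(20.6553, 19.2749) (31.8354, 18.8495) (34.9419, 29) (19.9501, 29)]  |A|=130.301
8. canonical 4-gon: [(20.6553, 19.2749) (31.8354, 18.8495) (34.9419, 29) (19.9501, 29)]
9. shoelace: 130.301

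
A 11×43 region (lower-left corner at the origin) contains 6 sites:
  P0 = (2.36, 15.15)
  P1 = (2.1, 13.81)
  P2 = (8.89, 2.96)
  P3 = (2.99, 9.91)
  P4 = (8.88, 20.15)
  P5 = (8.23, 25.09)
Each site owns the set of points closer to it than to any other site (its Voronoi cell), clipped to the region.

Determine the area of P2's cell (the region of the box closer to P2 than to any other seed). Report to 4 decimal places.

1. box [0,11]×[0,43]: [(0, 0) (11, 0) (11, 43) (0, 43)]
2. ⊥bis P2·P0 via (5.625,9.055): [(0, 6.0418) (0, 0) (11, 0) (11, 11.9343)]  |A|=98.8684
3. ⊥bis P2·P1 via (5.495,8.385): [(0, 4.9462) (0, 0) (11, 0) (11, 11.8301)]  |A|=92.2694
4. ⊥bis P2·P3 via (5.94,6.435): [(0, 1.3924) (0, 0) (11, 0) (11, 10.7305)]  |A|=66.6762
5. ⊥bis P2·P4 via (8.885,11.555): [(0, 1.3924) (0, 0) (11, 0) (11, 10.7305)]  |A|=66.6762
6. ⊥bis P2·P5 via (8.56,14.025): [(0, 1.3924) (0, 0) (11, 0) (11, 10.7305)]  |A|=66.6762
7. canonical 4-gon: [(0, 1.3924) (0, 0) (11, 0) (11, 10.7305)]
8. shoelace: 66.6762

Area of P2's cell: 66.6762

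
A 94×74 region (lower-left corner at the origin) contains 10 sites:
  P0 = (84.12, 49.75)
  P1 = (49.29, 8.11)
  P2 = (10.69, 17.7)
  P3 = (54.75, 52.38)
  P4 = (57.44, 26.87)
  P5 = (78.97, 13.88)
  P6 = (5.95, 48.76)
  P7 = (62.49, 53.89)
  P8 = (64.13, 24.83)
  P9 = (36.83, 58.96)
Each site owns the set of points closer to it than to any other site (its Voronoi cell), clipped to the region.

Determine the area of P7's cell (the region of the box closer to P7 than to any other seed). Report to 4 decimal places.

Area of P7's cell: 561.6700

1. box [0,94]×[0,74]: [(0, 0) (94, 0) (94, 74) (0, 74)]
2. ⊥bis P7·P0 via (73.305,51.82): [(0, 0) (63.3866, 0) (77.5503, 74) (0, 74)]  |A|=5214.6645
3. ⊥bis P7·P1 via (55.89,31): [(0, 47.1151) (68.6176, 27.3302) (77.5503, 74) (0, 74)]  |A|=2732.0188
4. ⊥bis P7·P2 via (36.59,35.795): [(35.9164, 36.7591) (68.6176, 27.3302) (77.5503, 74) (9.8981, 74)]  |A|=2064.9057
5. ⊥bis P7·P3 via (58.62,53.135): [(63.3584, 28.8466) (68.6176, 27.3302) (77.5503, 74) (54.5494, 74)]  |A|=648.7786
6. ⊥bis P7·P4 via (59.965,40.38): [(61.1516, 40.1582) (70.7303, 38.368) (77.5503, 74) (54.5494, 74)]  |A|=565.9522
7. ⊥bis P7·P5 via (70.73,33.885): [(61.1516, 40.1582) (70.7303, 38.368) (77.5503, 74) (54.5494, 74)]  |A|=565.9522
8. ⊥bis P7·P6 via (34.22,51.325): [(61.1516, 40.1582) (70.7303, 38.368) (77.5503, 74) (54.5494, 74)]  |A|=565.9522
9. ⊥bis P7·P8 via (63.31,39.36): [(61.1516, 40.1582) (64.9326, 39.4516) (71.0032, 39.7942) (77.5503, 74) (54.5494, 74)]  |A|=561.67
10. ⊥bis P7·P9 via (49.66,56.425): [(61.1516, 40.1582) (64.9326, 39.4516) (71.0032, 39.7942) (77.5503, 74) (54.5494, 74)]  |A|=561.67
11. canonical 5-gon: [(61.1516, 40.1582) (64.9326, 39.4516) (71.0032, 39.7942) (77.5503, 74) (54.5494, 74)]
12. shoelace: 561.67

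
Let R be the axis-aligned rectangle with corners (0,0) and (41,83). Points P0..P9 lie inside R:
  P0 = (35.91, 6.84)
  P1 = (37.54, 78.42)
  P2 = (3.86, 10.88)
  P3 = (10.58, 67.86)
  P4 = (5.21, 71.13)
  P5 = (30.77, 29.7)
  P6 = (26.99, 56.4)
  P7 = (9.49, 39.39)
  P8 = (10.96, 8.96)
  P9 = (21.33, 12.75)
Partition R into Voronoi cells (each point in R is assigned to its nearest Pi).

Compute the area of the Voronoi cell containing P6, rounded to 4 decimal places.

1. box [0,41]×[0,83]: [(0, 0) (41, 0) (41, 83) (0, 83)]
2. ⊥bis P6·P0 via (31.45,31.62): [(0, 25.9595) (41, 33.3388) (41, 83) (0, 83)]  |A|=2187.3838
3. ⊥bis P6·P1 via (32.265,67.41): [(0, 82.8685) (0, 25.9595) (41, 33.3388) (41, 63.225)]  |A|=1779.2996
4. ⊥bis P6·P2 via (15.425,33.64): [(0, 82.8685) (0, 41.4779) (22.5521, 30.0185) (41, 33.3388) (41, 63.225)]  |A|=1604.3137
5. ⊥bis P6·P3 via (18.785,62.13): [(24.9274, 70.9255) (3.2199, 39.8418) (22.5521, 30.0185) (41, 33.3388) (41, 63.225)]  |A|=1020.6324
6. ⊥bis P6·P4 via (16.1,63.765): [(24.9274, 70.9255) (3.2199, 39.8418) (22.5521, 30.0185) (41, 33.3388) (41, 63.225)]  |A|=1020.6324
7. ⊥bis P6·P5 via (28.88,43.05): [(24.9274, 70.9255) (3.2199, 39.8418) (3.8733, 39.5097) (41, 44.7659) (41, 63.225)]  |A|=689.9526
8. ⊥bis P6·P7 via (18.24,47.895): [(24.9274, 70.9255) (12.7723, 53.5202) (23.6667, 42.3119) (41, 44.7659) (41, 63.225)]  |A|=557.7088
9. ⊥bis P6·P8 via (18.975,32.68): [(24.9274, 70.9255) (12.7723, 53.5202) (23.6667, 42.3119) (41, 44.7659) (41, 63.225)]  |A|=557.7088
10. ⊥bis P6·P9 via (24.16,34.575): [(24.9274, 70.9255) (12.7723, 53.5202) (23.6667, 42.3119) (41, 44.7659) (41, 63.225)]  |A|=557.7088
11. canonical 5-gon: [(24.9274, 70.9255) (12.7723, 53.5202) (23.6667, 42.3119) (41, 44.7659) (41, 63.225)]
12. shoelace: 557.7088

Area of P6's cell: 557.7088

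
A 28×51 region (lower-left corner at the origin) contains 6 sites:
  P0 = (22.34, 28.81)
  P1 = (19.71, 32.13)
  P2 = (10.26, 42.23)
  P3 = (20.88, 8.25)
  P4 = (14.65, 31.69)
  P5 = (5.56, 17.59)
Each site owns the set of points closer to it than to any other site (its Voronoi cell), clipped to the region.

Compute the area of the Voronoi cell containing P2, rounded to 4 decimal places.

Area of P2's cell: 341.3156

1. box [0,28]×[0,51]: [(0, 0) (28, 0) (28, 51) (0, 51)]
2. ⊥bis P2·P0 via (16.3,35.52): [(0, 20.8476) (28, 46.0517) (28, 51) (0, 51)]  |A|=491.4096
3. ⊥bis P2·P1 via (14.985,37.18): [(0, 23.1594) (28, 49.3574) (28, 51) (0, 51)]  |A|=412.765
4. ⊥bis P2·P3 via (15.57,25.24): [(0, 23.1594) (28, 49.3574) (28, 51) (0, 51)]  |A|=412.765
5. ⊥bis P2·P4 via (12.455,36.96): [(0, 31.7724) (16.5911, 38.6827) (28, 49.3574) (28, 51) (0, 51)]  |A|=341.3156
6. ⊥bis P2·P5 via (7.91,29.91): [(0, 31.7724) (16.5911, 38.6827) (28, 49.3574) (28, 51) (0, 51)]  |A|=341.3156
7. canonical 5-gon: [(0, 31.7724) (16.5911, 38.6827) (28, 49.3574) (28, 51) (0, 51)]
8. shoelace: 341.3156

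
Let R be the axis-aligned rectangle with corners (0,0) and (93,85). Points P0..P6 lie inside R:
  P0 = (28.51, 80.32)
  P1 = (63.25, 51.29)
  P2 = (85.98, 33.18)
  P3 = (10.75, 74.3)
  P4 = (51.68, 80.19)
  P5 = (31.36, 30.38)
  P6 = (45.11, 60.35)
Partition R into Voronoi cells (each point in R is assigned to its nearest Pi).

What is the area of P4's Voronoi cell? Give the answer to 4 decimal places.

1. box [0,93]×[0,85]: [(0, 0) (93, 0) (93, 85) (0, 85)]
2. ⊥bis P4·P0 via (40.095,80.255): [(39.6447, 0) (93, 0) (93, 85) (40.1216, 85)]  |A|=4514.9307
3. ⊥bis P4·P1 via (57.465,65.74): [(39.9743, 58.7377) (93, 79.9663) (93, 85) (40.1216, 85)]  |A|=827.813
4. ⊥bis P4·P2 via (68.83,56.685): [(39.9743, 58.7377) (93, 79.9663) (93, 85) (40.1216, 85)]  |A|=827.813
5. ⊥bis P4·P3 via (31.215,77.245): [(39.9743, 58.7377) (93, 79.9663) (93, 85) (40.1216, 85)]  |A|=827.813
6. ⊥bis P4·P5 via (41.52,55.285): [(39.9743, 58.7377) (93, 79.9663) (93, 85) (40.1216, 85)]  |A|=827.813
7. ⊥bis P4·P6 via (48.395,70.27): [(40.0545, 73.032) (59.5518, 66.5754) (93, 79.9663) (93, 85) (40.1216, 85)]  |A|=688.2038
8. canonical 5-gon: [(40.0545, 73.032) (59.5518, 66.5754) (93, 79.9663) (93, 85) (40.1216, 85)]
9. shoelace: 688.2038

Area of P4's cell: 688.2038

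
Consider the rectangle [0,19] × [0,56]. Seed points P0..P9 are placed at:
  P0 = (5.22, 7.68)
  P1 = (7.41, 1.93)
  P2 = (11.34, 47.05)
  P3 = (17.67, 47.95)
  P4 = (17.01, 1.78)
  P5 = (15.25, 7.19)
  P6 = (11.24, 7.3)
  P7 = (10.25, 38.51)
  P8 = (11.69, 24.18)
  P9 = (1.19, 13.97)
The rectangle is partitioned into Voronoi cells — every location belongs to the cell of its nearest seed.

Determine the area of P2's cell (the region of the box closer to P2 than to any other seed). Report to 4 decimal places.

Area of P2's cell: 182.0144

1. box [0,19]×[0,56]: [(0, 0) (19, 0) (19, 56) (0, 56)]
2. ⊥bis P2·P0 via (8.28,27.365): [(0, 28.6521) (19, 25.6986) (19, 56) (0, 56)]  |A|=547.6683
3. ⊥bis P2·P1 via (9.375,24.49): [(0, 28.6521) (19, 25.6986) (19, 56) (0, 56)]  |A|=547.6683
4. ⊥bis P2·P3 via (14.505,47.5): [(0, 28.6521) (17.5732, 25.9204) (13.2965, 56) (0, 56)]  |A|=440.2711
5. ⊥bis P2·P4 via (14.175,24.415): [(0, 28.6521) (17.5732, 25.9204) (13.2965, 56) (0, 56)]  |A|=440.2711
6. ⊥bis P2·P5 via (13.295,27.12): [(0, 28.6521) (11.1866, 26.9132) (17.3461, 27.5174) (13.2965, 56) (0, 56)]  |A|=435.2841
7. ⊥bis P2·P6 via (11.29,27.175): [(0, 28.6521) (9.4729, 27.1796) (13.7915, 27.1687) (17.3461, 27.5174) (13.2965, 56) (0, 56)]  |A|=434.7182
8. ⊥bis P2·P7 via (10.795,42.78): [(0, 44.1578) (15.2571, 42.2105) (13.2965, 56) (0, 56)]  |A|=182.0144
9. ⊥bis P2·P8 via (11.515,35.615): [(0, 44.1578) (15.2571, 42.2105) (13.2965, 56) (0, 56)]  |A|=182.0144
10. ⊥bis P2·P9 via (6.265,30.51): [(0, 44.1578) (15.2571, 42.2105) (13.2965, 56) (0, 56)]  |A|=182.0144
11. canonical 4-gon: [(0, 44.1578) (15.2571, 42.2105) (13.2965, 56) (0, 56)]
12. shoelace: 182.0144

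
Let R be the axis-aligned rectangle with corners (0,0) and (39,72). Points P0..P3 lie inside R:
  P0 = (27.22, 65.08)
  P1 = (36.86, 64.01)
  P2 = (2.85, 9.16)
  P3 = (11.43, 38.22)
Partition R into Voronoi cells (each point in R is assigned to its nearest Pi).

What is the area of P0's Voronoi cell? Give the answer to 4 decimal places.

1. box [0,39]×[0,72]: [(0, 0) (39, 0) (39, 72) (0, 72)]
2. ⊥bis P0·P1 via (32.04,64.545): [(0, 0) (24.8758, 0) (32.8675, 72) (0, 72)]  |A|=2078.7569
3. ⊥bis P0·P2 via (15.035,37.12): [(0, 43.6723) (28.3518, 31.3165) (32.8675, 72) (0, 72)]  |A|=1070.1522
4. ⊥bis P0·P3 via (19.325,51.65): [(0, 63.0105) (29.9175, 45.423) (32.8675, 72) (0, 72)]  |A|=571.2314
5. canonical 4-gon: [(0, 63.0105) (29.9175, 45.423) (32.8675, 72) (0, 72)]
6. shoelace: 571.2314

Area of P0's cell: 571.2314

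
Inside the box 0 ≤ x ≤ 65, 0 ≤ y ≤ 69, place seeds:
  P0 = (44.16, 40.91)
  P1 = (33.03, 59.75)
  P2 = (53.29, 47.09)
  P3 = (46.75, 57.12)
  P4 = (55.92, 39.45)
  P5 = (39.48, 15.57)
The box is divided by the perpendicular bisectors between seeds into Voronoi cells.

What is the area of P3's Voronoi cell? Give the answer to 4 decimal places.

Area of P3's cell: 368.6516

1. box [0,65]×[0,69]: [(0, 0) (65, 0) (65, 69) (0, 69)]
2. ⊥bis P3·P0 via (45.455,49.015): [(0, 56.2777) (65, 45.8921) (65, 69) (0, 69)]  |A|=1164.48
3. ⊥bis P3·P1 via (39.89,58.435): [(38.3033, 50.1577) (65, 45.8921) (65, 69) (41.9152, 69)]  |A|=525.9371
4. ⊥bis P3·P2 via (50.02,52.105): [(38.3033, 50.1577) (45.3153, 49.0373) (65, 61.8726) (65, 69) (41.9152, 69)]  |A|=368.6516
5. ⊥bis P3·P4 via (51.335,48.285): [(38.3033, 50.1577) (45.3153, 49.0373) (65, 61.8726) (65, 69) (41.9152, 69)]  |A|=368.6516
6. ⊥bis P3·P5 via (43.115,36.345): [(38.3033, 50.1577) (45.3153, 49.0373) (65, 61.8726) (65, 69) (41.9152, 69)]  |A|=368.6516
7. canonical 5-gon: [(38.3033, 50.1577) (45.3153, 49.0373) (65, 61.8726) (65, 69) (41.9152, 69)]
8. shoelace: 368.6516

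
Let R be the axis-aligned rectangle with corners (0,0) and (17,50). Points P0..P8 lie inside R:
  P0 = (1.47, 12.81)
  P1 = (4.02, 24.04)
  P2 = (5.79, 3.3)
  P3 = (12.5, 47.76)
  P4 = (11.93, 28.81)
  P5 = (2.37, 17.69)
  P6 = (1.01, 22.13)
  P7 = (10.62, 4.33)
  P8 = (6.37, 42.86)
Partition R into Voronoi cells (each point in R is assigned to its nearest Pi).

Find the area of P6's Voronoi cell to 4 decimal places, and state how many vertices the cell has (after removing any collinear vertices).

1. box [0,17]×[0,50]: [(0, 0) (17, 0) (17, 50) (0, 50)]
2. ⊥bis P6·P0 via (1.24,17.47): [(0, 17.4088) (17, 18.2479) (17, 50) (0, 50)]  |A|=546.9185
3. ⊥bis P6·P1 via (2.515,23.085): [(0, 27.0484) (0, 17.4088) (5.9311, 17.7015)]  |A|=28.5867
4. ⊥bis P6·P2 via (3.4,12.715): [(0, 27.0484) (0, 17.4088) (5.9311, 17.7015)]  |A|=28.5867
5. ⊥bis P6·P3 via (6.755,34.945): [(0, 27.0484) (0, 17.4088) (5.9311, 17.7015)]  |A|=28.5867
6. ⊥bis P6·P4 via (6.47,25.47): [(0, 27.0484) (0, 17.4088) (5.9311, 17.7015)]  |A|=28.5867
7. ⊥bis P6·P5 via (1.69,19.91): [(4.0676, 20.6383) (0, 27.0484) (0, 19.3923)]  |A|=15.5709
8. ⊥bis P6·P7 via (5.815,13.23): [(4.0676, 20.6383) (0, 27.0484) (0, 19.3923)]  |A|=15.5709
9. ⊥bis P6·P8 via (3.69,32.495): [(4.0676, 20.6383) (0, 27.0484) (0, 19.3923)]  |A|=15.5709
10. canonical 3-gon: [(4.0676, 20.6383) (0, 27.0484) (0, 19.3923)]
11. shoelace: 15.5709

Area of P6's cell: 15.5709 (3 vertices)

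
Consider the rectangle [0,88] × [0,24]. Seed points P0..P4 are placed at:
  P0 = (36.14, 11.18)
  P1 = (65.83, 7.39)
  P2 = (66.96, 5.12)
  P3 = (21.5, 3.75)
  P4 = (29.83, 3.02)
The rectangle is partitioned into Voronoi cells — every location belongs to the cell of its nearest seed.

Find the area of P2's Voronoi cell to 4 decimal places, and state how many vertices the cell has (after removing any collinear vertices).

Area of P2's cell: 290.6174 (3 vertices)

1. box [0,88]×[0,24]: [(0, 0) (88, 0) (88, 24) (0, 24)]
2. ⊥bis P2·P0 via (51.55,8.15): [(49.9475, 0) (88, 0) (88, 24) (54.6665, 24)]  |A|=856.6318
3. ⊥bis P2·P1 via (66.395,6.255): [(53.8296, 0) (88, 0) (88, 17.0099)]  |A|=290.6174
4. ⊥bis P2·P3 via (44.23,4.435): [(53.8296, 0) (88, 0) (88, 17.0099)]  |A|=290.6174
5. ⊥bis P2·P4 via (48.395,4.07): [(53.8296, 0) (88, 0) (88, 17.0099)]  |A|=290.6174
6. canonical 3-gon: [(53.8296, 0) (88, 0) (88, 17.0099)]
7. shoelace: 290.6174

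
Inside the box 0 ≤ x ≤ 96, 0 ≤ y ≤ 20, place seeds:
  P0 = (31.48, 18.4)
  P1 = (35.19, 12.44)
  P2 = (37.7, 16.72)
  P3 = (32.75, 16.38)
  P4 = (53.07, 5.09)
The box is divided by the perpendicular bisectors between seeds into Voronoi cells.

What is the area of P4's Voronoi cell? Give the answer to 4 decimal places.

Area of P4's cell: 1009.3357

1. box [0,96]×[0,20]: [(0, 0) (96, 0) (96, 20) (0, 20)]
2. ⊥bis P4·P0 via (42.275,11.745): [(35.0343, 0) (96, 0) (96, 20) (47.3641, 20)]  |A|=1096.0155
3. ⊥bis P4·P1 via (44.13,8.765): [(40.5269, 0) (96, 0) (96, 20) (48.7484, 20)]  |A|=1027.2465
4. ⊥bis P4·P2 via (45.385,10.905): [(44.5633, 9.819) (40.5269, 0) (96, 0) (96, 20) (52.2669, 20)]  |A|=1009.3357
5. ⊥bis P4·P3 via (42.91,10.735): [(44.5633, 9.819) (40.5269, 0) (96, 0) (96, 20) (52.2669, 20)]  |A|=1009.3357
6. canonical 5-gon: [(44.5633, 9.819) (40.5269, 0) (96, 0) (96, 20) (52.2669, 20)]
7. shoelace: 1009.3357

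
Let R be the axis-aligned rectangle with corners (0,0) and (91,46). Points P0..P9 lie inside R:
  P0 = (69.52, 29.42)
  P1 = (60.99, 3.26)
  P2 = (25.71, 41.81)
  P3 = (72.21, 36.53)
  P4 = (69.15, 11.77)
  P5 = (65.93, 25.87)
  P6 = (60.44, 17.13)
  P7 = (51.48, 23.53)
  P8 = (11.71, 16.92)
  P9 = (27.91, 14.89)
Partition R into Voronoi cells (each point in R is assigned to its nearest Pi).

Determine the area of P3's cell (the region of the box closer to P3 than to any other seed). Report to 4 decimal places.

1. box [0,91]×[0,46]: [(0, 0) (91, 0) (91, 46) (0, 46)]
2. ⊥bis P3·P0 via (70.865,32.975): [(91, 25.3571) (91, 46) (36.4383, 46)]  |A|=563.1551
3. ⊥bis P3·P1 via (66.6,19.895): [(91, 25.3571) (91, 46) (36.4383, 46)]  |A|=563.1551
4. ⊥bis P3·P2 via (48.96,39.17): [(49.1878, 41.1764) (91, 25.3571) (91, 46) (49.7355, 46)]  |A|=531.0846
5. ⊥bis P3·P4 via (70.68,24.15): [(49.1878, 41.1764) (91, 25.3571) (91, 46) (49.7355, 46)]  |A|=531.0846
6. ⊥bis P3·P5 via (69.07,31.2): [(49.3726, 42.8041) (57.4268, 38.0592) (91, 25.3571) (91, 46) (49.7355, 46)]  |A|=524.0911
7. ⊥bis P3·P6 via (66.325,26.83): [(49.3726, 42.8041) (57.4268, 38.0592) (91, 25.3571) (91, 46) (49.7355, 46)]  |A|=524.0911
8. ⊥bis P3·P7 via (61.845,30.03): [(56.4483, 38.6357) (57.4268, 38.0592) (91, 25.3571) (91, 46) (51.83, 46)]  |A|=504.3158
9. ⊥bis P3·P8 via (41.96,26.725): [(56.4483, 38.6357) (57.4268, 38.0592) (91, 25.3571) (91, 46) (51.83, 46)]  |A|=504.3158
10. ⊥bis P3·P9 via (50.06,25.71): [(56.4483, 38.6357) (57.4268, 38.0592) (91, 25.3571) (91, 46) (51.83, 46)]  |A|=504.3158
11. canonical 5-gon: [(56.4483, 38.6357) (57.4268, 38.0592) (91, 25.3571) (91, 46) (51.83, 46)]
12. shoelace: 504.3158

Area of P3's cell: 504.3158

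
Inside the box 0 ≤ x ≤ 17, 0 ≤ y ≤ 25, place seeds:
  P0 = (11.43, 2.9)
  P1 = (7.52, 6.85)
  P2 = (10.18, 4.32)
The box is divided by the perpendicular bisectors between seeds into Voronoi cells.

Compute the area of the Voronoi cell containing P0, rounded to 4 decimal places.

1. box [0,17]×[0,25]: [(0, 0) (17, 0) (17, 25) (0, 25)]
2. ⊥bis P0·P1 via (9.475,4.875): [(4.5501, 0) (17, 0) (17, 12.3238)]  |A|=76.7149
3. ⊥bis P0·P2 via (10.805,3.61): [(6.704, 0) (17, 0) (17, 9.0633)]  |A|=46.6579
4. canonical 3-gon: [(6.704, 0) (17, 0) (17, 9.0633)]
5. shoelace: 46.6579

Area of P0's cell: 46.6579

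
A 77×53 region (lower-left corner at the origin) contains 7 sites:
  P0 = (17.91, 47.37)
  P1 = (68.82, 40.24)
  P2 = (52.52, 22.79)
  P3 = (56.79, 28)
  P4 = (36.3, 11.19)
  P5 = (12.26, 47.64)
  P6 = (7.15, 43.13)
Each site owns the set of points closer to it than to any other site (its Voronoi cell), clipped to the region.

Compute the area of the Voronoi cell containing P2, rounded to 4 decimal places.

1. box [0,77]×[0,53]: [(0, 0) (77, 0) (77, 53) (0, 53)]
2. ⊥bis P2·P0 via (35.215,35.08): [(10.3012, 0) (77, 0) (77, 53) (47.9418, 53)]  |A|=2537.5611
3. ⊥bis P2·P1 via (60.67,31.515): [(43.8449, 47.2313) (10.3012, 0) (77, 0) (77, 16.2612)]  |A|=1844.707
4. ⊥bis P2·P3 via (54.655,25.395): [(38.0196, 39.029) (10.3012, 0) (77, 0) (77, 7.0815)]  |A|=1439.6147
5. ⊥bis P2·P4 via (44.41,16.99): [(38.0196, 39.029) (33.3503, 32.4545) (56.5607, 0) (77, 0) (77, 7.0815)]  |A|=688.9517
6. ⊥bis P2·P5 via (32.39,35.215): [(38.0196, 39.029) (33.3503, 32.4545) (56.5607, 0) (77, 0) (77, 7.0815)]  |A|=688.9517
7. ⊥bis P2·P6 via (29.835,32.96): [(38.0196, 39.029) (33.3503, 32.4545) (56.5607, 0) (77, 0) (77, 7.0815)]  |A|=688.9517
8. canonical 5-gon: [(38.0196, 39.029) (33.3503, 32.4545) (56.5607, 0) (77, 0) (77, 7.0815)]
9. shoelace: 688.9517

Area of P2's cell: 688.9517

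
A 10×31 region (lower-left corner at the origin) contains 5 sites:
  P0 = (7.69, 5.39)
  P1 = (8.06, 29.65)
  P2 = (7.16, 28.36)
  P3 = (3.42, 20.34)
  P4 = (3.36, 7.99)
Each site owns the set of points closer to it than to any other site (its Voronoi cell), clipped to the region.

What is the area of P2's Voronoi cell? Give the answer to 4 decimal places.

1. box [0,10]×[0,31]: [(0, 0) (10, 0) (10, 31) (0, 31)]
2. ⊥bis P2·P0 via (7.425,16.875): [(0, 16.7037) (10, 16.9344) (10, 31) (0, 31)]  |A|=141.8095
3. ⊥bis P2·P1 via (7.61,29.005): [(0, 16.7037) (10, 16.9344) (10, 27.3376) (4.7505, 31) (0, 31)]  |A|=132.1965
4. ⊥bis P2·P3 via (5.29,24.35): [(0, 26.8169) (10, 22.1536) (10, 27.3376) (4.7505, 31) (0, 31)]  |A|=55.5346
5. ⊥bis P2·P4 via (5.26,18.175): [(0, 26.8169) (10, 22.1536) (10, 27.3376) (4.7505, 31) (0, 31)]  |A|=55.5346
6. canonical 5-gon: [(0, 26.8169) (10, 22.1536) (10, 27.3376) (4.7505, 31) (0, 31)]
7. shoelace: 55.5346

Area of P2's cell: 55.5346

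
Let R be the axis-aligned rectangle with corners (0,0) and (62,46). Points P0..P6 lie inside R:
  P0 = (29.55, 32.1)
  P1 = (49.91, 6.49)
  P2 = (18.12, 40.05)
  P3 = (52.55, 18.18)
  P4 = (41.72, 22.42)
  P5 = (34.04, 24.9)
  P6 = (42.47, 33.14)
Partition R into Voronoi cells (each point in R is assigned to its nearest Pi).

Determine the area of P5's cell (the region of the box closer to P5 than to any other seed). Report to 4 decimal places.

Area of P5's cell: 646.7884

1. box [0,62]×[0,46]: [(0, 0) (62, 0) (62, 46) (0, 46)]
2. ⊥bis P5·P0 via (31.795,28.5): [(0, 8.6723) (0, 0) (62, 0) (62, 46) (59.8574, 46)]  |A|=1734.8307
3. ⊥bis P5·P1 via (41.975,15.695): [(0, 8.6723) (0, 0) (23.768, 0) (62, 32.9572) (62, 46) (59.8574, 46)]  |A|=1104.8214
4. ⊥bis P5·P2 via (26.08,32.475): [(8.4333, 13.9314) (0, 5.0695) (0, 0) (23.768, 0) (62, 32.9572) (62, 46) (59.8574, 46)]  |A|=1089.6297
5. ⊥bis P5·P3 via (43.295,21.54): [(49.9269, 39.8072) (8.4333, 13.9314) (0, 5.0695) (0, 0) (23.768, 0) (40.8077, 14.6887)]  |A|=821.3983
6. ⊥bis P5·P4 via (37.88,23.66): [(41.3713, 34.4719) (8.4333, 13.9314) (0, 5.0695) (0, 0) (23.768, 0) (32.7362, 7.7309)]  |A|=660.3959
7. ⊥bis P5·P6 via (38.255,29.02): [(39.2741, 27.9774) (36.1243, 31.1998) (8.4333, 13.9314) (0, 5.0695) (0, 0) (23.768, 0) (32.7362, 7.7309)]  |A|=646.7884
8. canonical 7-gon: [(39.2741, 27.9774) (36.1243, 31.1998) (8.4333, 13.9314) (0, 5.0695) (0, 0) (23.768, 0) (32.7362, 7.7309)]
9. shoelace: 646.7884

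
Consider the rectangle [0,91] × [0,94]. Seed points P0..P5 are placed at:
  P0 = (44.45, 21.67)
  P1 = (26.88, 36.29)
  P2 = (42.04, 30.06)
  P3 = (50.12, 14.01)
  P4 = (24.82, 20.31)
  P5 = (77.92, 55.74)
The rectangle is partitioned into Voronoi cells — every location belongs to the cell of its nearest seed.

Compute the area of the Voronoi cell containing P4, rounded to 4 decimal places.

Area of P4's cell: 1015.0589

1. box [0,91]×[0,94]: [(0, 0) (91, 0) (91, 94) (0, 94)]
2. ⊥bis P4·P0 via (34.635,20.99): [(0, 0) (36.0892, 0) (29.5767, 94) (0, 94)]  |A|=3086.3004
3. ⊥bis P4·P1 via (25.85,28.3): [(0, 31.6324) (0, 0) (36.0892, 0) (34.2032, 27.2232)]  |A|=1032.1949
4. ⊥bis P4·P2 via (33.43,25.185): [(32.1242, 27.4912) (0, 31.6324) (0, 0) (36.0892, 0) (34.4718, 23.3449)]  |A|=1028.1997
5. ⊥bis P4·P3 via (37.47,17.16): [(32.1242, 27.4912) (0, 31.6324) (0, 0) (33.197, 0) (35.4597, 9.0868) (34.4718, 23.3449)]  |A|=1015.0589
6. ⊥bis P4·P5 via (51.37,38.025): [(32.1242, 27.4912) (0, 31.6324) (0, 0) (33.197, 0) (35.4597, 9.0868) (34.4718, 23.3449)]  |A|=1015.0589
7. canonical 6-gon: [(32.1242, 27.4912) (0, 31.6324) (0, 0) (33.197, 0) (35.4597, 9.0868) (34.4718, 23.3449)]
8. shoelace: 1015.0589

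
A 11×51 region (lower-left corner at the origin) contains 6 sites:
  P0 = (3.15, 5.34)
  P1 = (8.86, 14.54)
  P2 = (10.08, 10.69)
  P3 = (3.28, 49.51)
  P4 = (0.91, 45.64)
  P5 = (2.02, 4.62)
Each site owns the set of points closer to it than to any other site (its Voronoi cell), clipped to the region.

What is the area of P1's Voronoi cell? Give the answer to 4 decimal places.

1. box [0,11]×[0,51]: [(0, 0) (11, 0) (11, 51) (0, 51)]
2. ⊥bis P1·P0 via (6.005,9.94): [(0, 13.667) (11, 6.8398) (11, 51) (0, 51)]  |A|=448.2123
3. ⊥bis P1·P2 via (9.47,12.615): [(0, 13.667) (4.3229, 10.984) (11, 13.0998) (11, 51) (0, 51)]  |A|=427.3131
4. ⊥bis P1·P3 via (6.07,32.025): [(0, 31.0564) (0, 13.667) (4.3229, 10.984) (11, 13.0998) (11, 32.8117)]  |A|=217.5876
5. ⊥bis P1·P4 via (4.885,30.09): [(0, 28.8413) (0, 13.667) (4.3229, 10.984) (11, 13.0998) (11, 31.6532)]  |A|=199.0324
6. ⊥bis P1·P5 via (5.44,9.58): [(0, 28.8413) (0, 13.667) (4.3229, 10.984) (11, 13.0998) (11, 31.6532)]  |A|=199.0324
7. canonical 5-gon: [(0, 28.8413) (0, 13.667) (4.3229, 10.984) (11, 13.0998) (11, 31.6532)]
8. shoelace: 199.0324

Area of P1's cell: 199.0324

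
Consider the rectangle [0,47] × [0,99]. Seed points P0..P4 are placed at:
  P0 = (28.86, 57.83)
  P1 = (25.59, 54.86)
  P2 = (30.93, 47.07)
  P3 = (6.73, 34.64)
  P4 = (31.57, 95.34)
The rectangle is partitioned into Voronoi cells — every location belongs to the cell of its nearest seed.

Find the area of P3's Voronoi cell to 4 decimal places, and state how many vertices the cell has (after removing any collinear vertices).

1. box [0,47]×[0,99]: [(0, 0) (47, 0) (47, 99) (0, 99)]
2. ⊥bis P3·P0 via (17.795,46.235): [(0, 63.2166) (0, 0) (47, 0) (47, 18.3649)]  |A|=1917.1663
3. ⊥bis P3·P1 via (16.16,44.75): [(0, 59.8231) (0, 0) (47, 0) (47, 15.9843)]  |A|=1781.4734
4. ⊥bis P3·P2 via (18.83,40.855): [(17.445, 43.5514) (0, 59.8231) (0, 0) (39.8146, 0)]  |A|=1388.7988
5. ⊥bis P3·P4 via (19.15,64.99): [(17.445, 43.5514) (0, 59.8231) (0, 0) (39.8146, 0)]  |A|=1388.7988
6. canonical 4-gon: [(17.445, 43.5514) (0, 59.8231) (0, 0) (39.8146, 0)]
7. shoelace: 1388.7988

Area of P3's cell: 1388.7988 (4 vertices)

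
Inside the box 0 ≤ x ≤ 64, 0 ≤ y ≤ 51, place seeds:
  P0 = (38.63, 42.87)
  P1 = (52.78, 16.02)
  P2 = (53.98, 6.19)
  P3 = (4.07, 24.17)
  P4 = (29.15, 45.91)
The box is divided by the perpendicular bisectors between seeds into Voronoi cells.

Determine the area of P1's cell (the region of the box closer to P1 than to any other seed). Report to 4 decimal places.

1. box [0,64]×[0,51]: [(0, 0) (64, 0) (64, 51) (0, 51)]
2. ⊥bis P1·P0 via (45.705,29.445): [(0, 5.3584) (0, 0) (64, 0) (64, 39.0865)]  |A|=1422.2361
3. ⊥bis P1·P2 via (53.38,11.105): [(0, 5.3584) (0, 4.5886) (64, 12.4014) (64, 39.0865)]  |A|=878.5542
4. ⊥bis P1·P3 via (28.425,20.095): [(28.4697, 20.3619) (26.3691, 7.8076) (64, 12.4014) (64, 39.0865)]  |A|=705.4546
5. ⊥bis P1·P4 via (40.965,30.965): [(28.4697, 20.3619) (26.3691, 7.8076) (64, 12.4014) (64, 39.0865)]  |A|=705.4546
6. canonical 4-gon: [(28.4697, 20.3619) (26.3691, 7.8076) (64, 12.4014) (64, 39.0865)]
7. shoelace: 705.4546

Area of P1's cell: 705.4546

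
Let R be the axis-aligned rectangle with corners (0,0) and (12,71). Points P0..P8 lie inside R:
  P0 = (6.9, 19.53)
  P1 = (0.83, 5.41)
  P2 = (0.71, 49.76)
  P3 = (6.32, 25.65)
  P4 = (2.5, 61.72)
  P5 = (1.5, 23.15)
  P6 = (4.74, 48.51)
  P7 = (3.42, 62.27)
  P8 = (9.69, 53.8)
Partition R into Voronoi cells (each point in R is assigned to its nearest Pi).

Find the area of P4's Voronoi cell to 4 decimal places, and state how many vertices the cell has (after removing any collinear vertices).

1. box [0,12]×[0,71]: [(0, 0) (12, 0) (12, 71) (0, 71)]
2. ⊥bis P4·P0 via (4.7,40.625): [(0, 40.1348) (12, 41.3863) (12, 71) (0, 71)]  |A|=362.8731
3. ⊥bis P4·P1 via (1.665,33.565): [(0, 40.1348) (12, 41.3863) (12, 71) (0, 71)]  |A|=362.8731
4. ⊥bis P4·P2 via (1.605,55.74): [(0, 55.9802) (12, 54.1842) (12, 71) (0, 71)]  |A|=191.0134
5. ⊥bis P4·P3 via (4.41,43.685): [(0, 55.9802) (12, 54.1842) (12, 71) (0, 71)]  |A|=191.0134
6. ⊥bis P4·P5 via (2,42.435): [(0, 55.9802) (12, 54.1842) (12, 71) (0, 71)]  |A|=191.0134
7. ⊥bis P4·P6 via (3.62,55.115): [(0, 55.9802) (4.6331, 55.2868) (12, 56.536) (12, 71) (0, 71)]  |A|=182.3508
8. ⊥bis P4·P7 via (2.96,61.995): [(0, 66.9463) (0, 55.9802) (4.6331, 55.2868) (6.7552, 55.6466)]  |A|=38.6084
9. ⊥bis P4·P8 via (6.095,57.76): [(5.704, 57.405) (0, 66.9463) (0, 55.9802) (3.5494, 55.449)]  |A|=35.3188
10. canonical 4-gon: [(5.704, 57.405) (0, 66.9463) (0, 55.9802) (3.5494, 55.449)]
11. shoelace: 35.3188

Area of P4's cell: 35.3188 (4 vertices)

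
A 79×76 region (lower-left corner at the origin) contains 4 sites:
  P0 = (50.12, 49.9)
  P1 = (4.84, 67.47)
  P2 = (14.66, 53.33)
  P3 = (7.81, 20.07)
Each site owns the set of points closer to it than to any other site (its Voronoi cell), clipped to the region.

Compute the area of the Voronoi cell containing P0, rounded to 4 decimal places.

1. box [0,79]×[0,76]: [(0, 0) (79, 0) (79, 76) (0, 76)]
2. ⊥bis P0·P1 via (27.48,58.685): [(4.7085, 0) (79, 0) (79, 76) (34.1987, 76)]  |A|=4525.5265
3. ⊥bis P0·P2 via (32.39,51.615): [(27.3973, 0) (79, 0) (79, 76) (34.7487, 76)]  |A|=3642.4491
4. ⊥bis P0·P3 via (28.965,34.985): [(30.5623, 32.7195) (53.6306, 0) (79, 0) (79, 76) (34.7487, 76)]  |A|=3213.2793
5. canonical 5-gon: [(30.5623, 32.7195) (53.6306, 0) (79, 0) (79, 76) (34.7487, 76)]
6. shoelace: 3213.2793

Area of P0's cell: 3213.2793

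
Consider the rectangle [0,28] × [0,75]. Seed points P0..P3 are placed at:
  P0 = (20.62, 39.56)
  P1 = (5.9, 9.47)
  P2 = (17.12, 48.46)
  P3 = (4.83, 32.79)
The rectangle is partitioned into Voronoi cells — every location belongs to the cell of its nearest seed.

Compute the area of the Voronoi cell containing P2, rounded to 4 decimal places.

Area of P2's cell: 853.4679

1. box [0,28]×[0,75]: [(0, 0) (28, 0) (28, 75) (0, 75)]
2. ⊥bis P2·P0 via (18.87,44.01): [(0, 36.5892) (28, 47.6004) (28, 75) (0, 75)]  |A|=921.3447
3. ⊥bis P2·P1 via (11.51,28.965): [(0, 36.5892) (28, 47.6004) (28, 75) (0, 75)]  |A|=921.3447
4. ⊥bis P2·P3 via (10.975,40.625): [(0, 49.2327) (10.737, 40.8116) (28, 47.6004) (28, 75) (0, 75)]  |A|=853.4679
5. canonical 5-gon: [(0, 49.2327) (10.737, 40.8116) (28, 47.6004) (28, 75) (0, 75)]
6. shoelace: 853.4679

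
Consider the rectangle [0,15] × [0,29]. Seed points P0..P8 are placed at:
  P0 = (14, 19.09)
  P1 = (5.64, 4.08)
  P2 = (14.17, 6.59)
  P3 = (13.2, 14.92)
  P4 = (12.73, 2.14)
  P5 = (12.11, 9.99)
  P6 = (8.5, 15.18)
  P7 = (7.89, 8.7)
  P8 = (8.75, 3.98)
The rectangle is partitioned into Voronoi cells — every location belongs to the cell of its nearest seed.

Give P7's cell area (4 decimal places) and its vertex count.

1. box [0,15]×[0,29]: [(0, 0) (15, 0) (15, 29) (0, 29)]
2. ⊥bis P7·P0 via (10.945,13.895): [(0, 20.3314) (0, 0) (15, 0) (15, 11.5104)]  |A|=238.8133
3. ⊥bis P7·P1 via (6.765,6.39): [(0, 20.3314) (0, 9.6846) (15, 2.3794) (15, 11.5104)]  |A|=148.3326
4. ⊥bis P7·P2 via (11.03,7.645): [(12.7694, 12.8221) (0, 20.3314) (0, 9.6846) (10.0679, 4.7815)]  |A|=115.0758
5. ⊥bis P7·P3 via (10.545,11.81): [(12.0094, 10.5599) (1.8103, 19.2668) (0, 20.3314) (0, 9.6846) (10.0679, 4.7815)]  |A|=100.2304
6. ⊥bis P7·P4 via (10.31,5.42): [(10.2733, 5.393) (12.0094, 10.5599) (1.8103, 19.2668) (0, 20.3314) (0, 9.6846) (9.6924, 4.9643)]  |A|=100.0968
7. ⊥bis P7·P5 via (10,9.345): [(10.2733, 5.393) (10.7628, 6.8497) (8.788, 13.31) (1.8103, 19.2668) (0, 20.3314) (0, 9.6846) (9.6924, 4.9643)]  |A|=92.4067
8. ⊥bis P7·P6 via (8.195,11.94): [(10.2733, 5.393) (10.7628, 6.8497) (9.2367, 11.8419) (0, 12.7114) (0, 9.6846) (9.6924, 4.9643)]  |A|=50.6623
9. ⊥bis P7·P8 via (8.32,6.34): [(10.7397, 6.7809) (10.7628, 6.8497) (9.2367, 11.8419) (0, 12.7114) (0, 9.6846) (7.2631, 6.1474)]  |A|=47.5331
10. canonical 6-gon: [(10.7397, 6.7809) (10.7628, 6.8497) (9.2367, 11.8419) (0, 12.7114) (0, 9.6846) (7.2631, 6.1474)]
11. shoelace: 47.5331

Area of P7's cell: 47.5331 (6 vertices)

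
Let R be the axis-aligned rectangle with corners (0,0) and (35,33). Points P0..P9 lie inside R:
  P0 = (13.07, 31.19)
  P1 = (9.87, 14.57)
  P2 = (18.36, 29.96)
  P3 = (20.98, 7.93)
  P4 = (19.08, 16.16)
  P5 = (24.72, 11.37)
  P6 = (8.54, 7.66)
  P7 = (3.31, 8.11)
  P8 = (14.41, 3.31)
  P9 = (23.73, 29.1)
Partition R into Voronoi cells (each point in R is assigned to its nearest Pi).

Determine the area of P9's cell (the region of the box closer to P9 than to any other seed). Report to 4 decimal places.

Area of P9's cell: 168.8916

1. box [0,35]×[0,33]: [(0, 0) (35, 0) (35, 33) (0, 33)]
2. ⊥bis P9·P0 via (18.4,30.145): [(12.4898, 0) (35, 0) (35, 33) (18.9598, 33)]  |A|=636.0829
3. ⊥bis P9·P1 via (16.8,21.835): [(16.7754, 21.8585) (35, 4.4742) (35, 33) (18.9598, 33)]  |A|=349.2922
4. ⊥bis P9·P2 via (21.045,29.53): [(19.4134, 19.3421) (35, 4.4742) (35, 33) (21.6007, 33)]  |A|=313.8127
5. ⊥bis P9·P3 via (22.355,18.515): [(19.4134, 19.3421) (19.9534, 18.827) (35, 16.8724) (35, 33) (21.6007, 33)]  |A|=220.5378
6. ⊥bis P9·P4 via (21.405,22.63): [(20.0197, 23.1278) (35, 17.7446) (35, 33) (21.6007, 33)]  |A|=180.4052
7. ⊥bis P9·P5 via (24.225,20.235): [(20.0197, 23.1278) (27.5527, 20.4208) (35, 20.8366) (35, 33) (21.6007, 33)]  |A|=168.8916
8. ⊥bis P9·P6 via (16.135,18.38): [(20.0197, 23.1278) (27.5527, 20.4208) (35, 20.8366) (35, 33) (21.6007, 33)]  |A|=168.8916
9. ⊥bis P9·P7 via (13.52,18.605): [(20.0197, 23.1278) (27.5527, 20.4208) (35, 20.8366) (35, 33) (21.6007, 33)]  |A|=168.8916
10. ⊥bis P9·P8 via (19.07,16.205): [(20.0197, 23.1278) (27.5527, 20.4208) (35, 20.8366) (35, 33) (21.6007, 33)]  |A|=168.8916
11. canonical 5-gon: [(20.0197, 23.1278) (27.5527, 20.4208) (35, 20.8366) (35, 33) (21.6007, 33)]
12. shoelace: 168.8916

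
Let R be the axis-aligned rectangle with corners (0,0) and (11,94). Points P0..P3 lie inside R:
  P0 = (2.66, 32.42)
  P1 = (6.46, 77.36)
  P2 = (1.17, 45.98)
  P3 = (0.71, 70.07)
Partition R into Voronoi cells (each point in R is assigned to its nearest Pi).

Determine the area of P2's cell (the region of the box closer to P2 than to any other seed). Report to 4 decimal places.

1. box [0,11]×[0,94]: [(0, 0) (11, 0) (11, 94) (0, 94)]
2. ⊥bis P2·P0 via (1.915,39.2): [(0, 38.9896) (11, 40.1983) (11, 94) (0, 94)]  |A|=598.4668
3. ⊥bis P2·P1 via (3.815,61.67): [(0, 62.3131) (0, 38.9896) (11, 40.1983) (11, 60.4588)]  |A|=239.7122
4. ⊥bis P2·P3 via (0.94,58.025): [(0, 58.0071) (0, 38.9896) (11, 40.1983) (11, 58.2171)]  |A|=203.6996
5. canonical 4-gon: [(0, 58.0071) (0, 38.9896) (11, 40.1983) (11, 58.2171)]
6. shoelace: 203.6996

Area of P2's cell: 203.6996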